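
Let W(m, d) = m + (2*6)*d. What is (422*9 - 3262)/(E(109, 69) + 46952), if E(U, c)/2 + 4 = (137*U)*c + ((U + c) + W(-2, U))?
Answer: 268/1055333 ≈ 0.00025395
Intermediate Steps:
W(m, d) = m + 12*d
E(U, c) = -12 + 2*c + 26*U + 274*U*c (E(U, c) = -8 + 2*((137*U)*c + ((U + c) + (-2 + 12*U))) = -8 + 2*(137*U*c + (-2 + c + 13*U)) = -8 + 2*(-2 + c + 13*U + 137*U*c) = -8 + (-4 + 2*c + 26*U + 274*U*c) = -12 + 2*c + 26*U + 274*U*c)
(422*9 - 3262)/(E(109, 69) + 46952) = (422*9 - 3262)/((-12 + 2*69 + 26*109 + 274*109*69) + 46952) = (3798 - 3262)/((-12 + 138 + 2834 + 2060754) + 46952) = 536/(2063714 + 46952) = 536/2110666 = 536*(1/2110666) = 268/1055333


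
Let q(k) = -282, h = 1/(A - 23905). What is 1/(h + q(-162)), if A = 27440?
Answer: -3535/996869 ≈ -0.0035461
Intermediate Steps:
h = 1/3535 (h = 1/(27440 - 23905) = 1/3535 ≈ 0.00028289)
1/(h + q(-162)) = 1/(1/3535 - 282) = 1/(-996869/3535) = -3535/996869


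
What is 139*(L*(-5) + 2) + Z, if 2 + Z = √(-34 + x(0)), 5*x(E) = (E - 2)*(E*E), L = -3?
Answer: 2361 + I*√34 ≈ 2361.0 + 5.831*I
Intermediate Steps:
x(E) = E²*(-2 + E)/5 (x(E) = ((E - 2)*(E*E))/5 = ((-2 + E)*E²)/5 = (E²*(-2 + E))/5 = E²*(-2 + E)/5)
Z = -2 + I*√34 (Z = -2 + √(-34 + (⅕)*0²*(-2 + 0)) = -2 + √(-34 + (⅕)*0*(-2)) = -2 + √(-34 + 0) = -2 + √(-34) = -2 + I*√34 ≈ -2.0 + 5.831*I)
139*(L*(-5) + 2) + Z = 139*(-3*(-5) + 2) + (-2 + I*√34) = 139*(15 + 2) + (-2 + I*√34) = 139*17 + (-2 + I*√34) = 2363 + (-2 + I*√34) = 2361 + I*√34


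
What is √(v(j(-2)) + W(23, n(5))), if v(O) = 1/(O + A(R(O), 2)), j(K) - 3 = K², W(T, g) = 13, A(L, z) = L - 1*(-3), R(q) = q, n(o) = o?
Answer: √3774/17 ≈ 3.6137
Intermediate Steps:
A(L, z) = 3 + L (A(L, z) = L + 3 = 3 + L)
j(K) = 3 + K²
v(O) = 1/(3 + 2*O) (v(O) = 1/(O + (3 + O)) = 1/(3 + 2*O))
√(v(j(-2)) + W(23, n(5))) = √(1/(3 + 2*(3 + (-2)²)) + 13) = √(1/(3 + 2*(3 + 4)) + 13) = √(1/(3 + 2*7) + 13) = √(1/(3 + 14) + 13) = √(1/17 + 13) = √(222/17) = √3774/17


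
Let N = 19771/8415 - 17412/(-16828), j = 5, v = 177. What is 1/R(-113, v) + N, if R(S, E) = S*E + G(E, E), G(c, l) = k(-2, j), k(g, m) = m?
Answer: 140919247631/41640970140 ≈ 3.3841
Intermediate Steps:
G(c, l) = 5
R(S, E) = 5 + E*S (R(S, E) = S*E + 5 = E*S + 5 = 5 + E*S)
N = 7047476/2082465 (N = 19771*(1/8415) - 17412*(-1/16828) = 1163/495 + 4353/4207 = 7047476/2082465 ≈ 3.3842)
1/R(-113, v) + N = 1/(5 + 177*(-113)) + 7047476/2082465 = 1/(5 - 20001) + 7047476/2082465 = 1/(-19996) + 7047476/2082465 = -1/19996 + 7047476/2082465 = 140919247631/41640970140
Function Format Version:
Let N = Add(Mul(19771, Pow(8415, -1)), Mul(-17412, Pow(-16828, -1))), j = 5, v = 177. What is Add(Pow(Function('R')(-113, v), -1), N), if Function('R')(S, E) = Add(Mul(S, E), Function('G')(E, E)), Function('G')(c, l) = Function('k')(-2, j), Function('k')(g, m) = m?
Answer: Rational(140919247631, 41640970140) ≈ 3.3841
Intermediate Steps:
Function('G')(c, l) = 5
Function('R')(S, E) = Add(5, Mul(E, S)) (Function('R')(S, E) = Add(Mul(S, E), 5) = Add(Mul(E, S), 5) = Add(5, Mul(E, S)))
N = Rational(7047476, 2082465) (N = Add(Mul(19771, Rational(1, 8415)), Mul(-17412, Rational(-1, 16828))) = Add(Rational(1163, 495), Rational(4353, 4207)) = Rational(7047476, 2082465) ≈ 3.3842)
Add(Pow(Function('R')(-113, v), -1), N) = Add(Pow(Add(5, Mul(177, -113)), -1), Rational(7047476, 2082465)) = Add(Pow(Add(5, -20001), -1), Rational(7047476, 2082465)) = Add(Pow(-19996, -1), Rational(7047476, 2082465)) = Add(Rational(-1, 19996), Rational(7047476, 2082465)) = Rational(140919247631, 41640970140)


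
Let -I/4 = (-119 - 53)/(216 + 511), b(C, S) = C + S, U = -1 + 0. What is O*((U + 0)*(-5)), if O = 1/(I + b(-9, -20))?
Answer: -727/4079 ≈ -0.17823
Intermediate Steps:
U = -1
I = 688/727 (I = -4*(-119 - 53)/(216 + 511) = -(-688)/727 = -4*(-172/727) = 688/727 ≈ 0.94635)
O = -727/20395 (O = 1/(688/727 + (-9 - 20)) = 1/(688/727 - 29) = 1/(-20395/727) = -727/20395 ≈ -0.035646)
O*((U + 0)*(-5)) = -727*(-1 + 0)*(-5)/20395 = -(-727)*(-5)/20395 = -727/20395*5 = -727/4079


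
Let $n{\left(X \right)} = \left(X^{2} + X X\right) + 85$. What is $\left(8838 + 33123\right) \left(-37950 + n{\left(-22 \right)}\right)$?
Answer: $-1548235017$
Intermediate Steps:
$n{\left(X \right)} = 85 + 2 X^{2}$ ($n{\left(X \right)} = \left(X^{2} + X^{2}\right) + 85 = 2 X^{2} + 85 = 85 + 2 X^{2}$)
$\left(8838 + 33123\right) \left(-37950 + n{\left(-22 \right)}\right) = \left(8838 + 33123\right) \left(-37950 + \left(85 + 2 \left(-22\right)^{2}\right)\right) = 41961 \left(-37950 + \left(85 + 2 \cdot 484\right)\right) = 41961 \left(-37950 + \left(85 + 968\right)\right) = 41961 \left(-37950 + 1053\right) = 41961 \left(-36897\right) = -1548235017$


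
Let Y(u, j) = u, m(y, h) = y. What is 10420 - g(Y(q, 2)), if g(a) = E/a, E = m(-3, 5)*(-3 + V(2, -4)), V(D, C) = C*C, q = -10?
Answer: 104161/10 ≈ 10416.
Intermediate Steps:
V(D, C) = C²
E = -39 (E = -3*(-3 + (-4)²) = -3*(-3 + 16) = -3*13 = -39)
g(a) = -39/a
10420 - g(Y(q, 2)) = 10420 - (-39)/(-10) = 10420 - (-39)*(-1)/10 = 10420 - 1*39/10 = 10420 - 39/10 = 104161/10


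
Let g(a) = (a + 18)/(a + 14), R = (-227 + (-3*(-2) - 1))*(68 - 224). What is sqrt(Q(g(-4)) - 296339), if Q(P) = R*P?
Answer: I*sqrt(6196355)/5 ≈ 497.85*I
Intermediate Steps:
R = 34632 (R = (-227 + (6 - 1))*(-156) = (-227 + 5)*(-156) = -222*(-156) = 34632)
g(a) = (18 + a)/(14 + a)
Q(P) = 34632*P
sqrt(Q(g(-4)) - 296339) = sqrt(34632*((18 - 4)/(14 - 4)) - 296339) = sqrt(34632*(14/10) - 296339) = sqrt(34632*((1/10)*14) - 296339) = sqrt(34632*(7/5) - 296339) = sqrt(242424/5 - 296339) = sqrt(-1239271/5) = I*sqrt(6196355)/5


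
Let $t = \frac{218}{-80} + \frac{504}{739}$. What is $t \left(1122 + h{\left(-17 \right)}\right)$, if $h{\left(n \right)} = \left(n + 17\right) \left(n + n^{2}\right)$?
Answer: $- \frac{33879351}{14780} \approx -2292.2$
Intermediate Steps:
$h{\left(n \right)} = \left(17 + n\right) \left(n + n^{2}\right)$
$t = - \frac{60391}{29560}$ ($t = 218 \left(- \frac{1}{80}\right) + 504 \cdot \frac{1}{739} = - \frac{109}{40} + \frac{504}{739} = - \frac{60391}{29560} \approx -2.043$)
$t \left(1122 + h{\left(-17 \right)}\right) = - \frac{60391 \left(1122 - 17 \left(17 + \left(-17\right)^{2} + 18 \left(-17\right)\right)\right)}{29560} = - \frac{60391 \left(1122 - 17 \left(17 + 289 - 306\right)\right)}{29560} = - \frac{60391 \left(1122 - 0\right)}{29560} = - \frac{60391 \left(1122 + 0\right)}{29560} = \left(- \frac{60391}{29560}\right) 1122 = - \frac{33879351}{14780}$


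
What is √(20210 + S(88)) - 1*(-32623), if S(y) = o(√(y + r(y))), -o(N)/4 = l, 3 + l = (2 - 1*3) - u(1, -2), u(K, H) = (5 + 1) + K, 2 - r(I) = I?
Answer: 32623 + √20254 ≈ 32765.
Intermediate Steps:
r(I) = 2 - I
u(K, H) = 6 + K
l = -11 (l = -3 + ((2 - 1*3) - (6 + 1)) = -3 + ((2 - 3) - 1*7) = -3 + (-1 - 7) = -3 - 8 = -11)
o(N) = 44 (o(N) = -4*(-11) = 44)
S(y) = 44
√(20210 + S(88)) - 1*(-32623) = √(20210 + 44) - 1*(-32623) = √20254 + 32623 = 32623 + √20254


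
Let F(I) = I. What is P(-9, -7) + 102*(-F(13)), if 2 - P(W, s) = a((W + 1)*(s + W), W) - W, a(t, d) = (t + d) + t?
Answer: -1580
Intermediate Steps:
a(t, d) = d + 2*t (a(t, d) = (d + t) + t = d + 2*t)
P(W, s) = 2 - 2*(1 + W)*(W + s) (P(W, s) = 2 - ((W + 2*((W + 1)*(s + W))) - W) = 2 - ((W + 2*((1 + W)*(W + s))) - W) = 2 - ((W + 2*(1 + W)*(W + s)) - W) = 2 - 2*(1 + W)*(W + s))
P(-9, -7) + 102*(-F(13)) = (2 - 2*(-9) - 2*(-7) - 2*(-9)² - 2*(-9)*(-7)) + 102*(-1*13) = (2 + 18 + 14 - 2*81 - 126) + 102*(-13) = (2 + 18 + 14 - 162 - 126) - 1326 = -254 - 1326 = -1580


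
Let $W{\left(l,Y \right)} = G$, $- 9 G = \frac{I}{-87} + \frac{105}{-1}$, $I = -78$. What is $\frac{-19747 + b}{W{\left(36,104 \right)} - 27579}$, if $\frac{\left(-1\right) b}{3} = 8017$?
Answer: $\frac{5715639}{3597550} \approx 1.5888$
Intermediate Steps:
$G = \frac{3019}{261}$ ($G = - \frac{- \frac{78}{-87} + \frac{105}{-1}}{9} = - \frac{\left(-78\right) \left(- \frac{1}{87}\right) + 105 \left(-1\right)}{9} = - \frac{\frac{26}{29} - 105}{9} = \left(- \frac{1}{9}\right) \left(- \frac{3019}{29}\right) = \frac{3019}{261} \approx 11.567$)
$b = -24051$ ($b = \left(-3\right) 8017 = -24051$)
$W{\left(l,Y \right)} = \frac{3019}{261}$
$\frac{-19747 + b}{W{\left(36,104 \right)} - 27579} = \frac{-19747 - 24051}{\frac{3019}{261} - 27579} = - \frac{43798}{\frac{3019}{261} - 27579} = - \frac{43798}{- \frac{7195100}{261}} = \left(-43798\right) \left(- \frac{261}{7195100}\right) = \frac{5715639}{3597550}$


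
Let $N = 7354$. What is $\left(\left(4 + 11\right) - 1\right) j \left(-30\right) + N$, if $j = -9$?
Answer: $11134$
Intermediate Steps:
$\left(\left(4 + 11\right) - 1\right) j \left(-30\right) + N = \left(\left(4 + 11\right) - 1\right) \left(-9\right) \left(-30\right) + 7354 = \left(15 - 1\right) \left(-9\right) \left(-30\right) + 7354 = 14 \left(-9\right) \left(-30\right) + 7354 = \left(-126\right) \left(-30\right) + 7354 = 3780 + 7354 = 11134$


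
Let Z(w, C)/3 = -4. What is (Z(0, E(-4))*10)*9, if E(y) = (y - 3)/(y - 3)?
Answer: -1080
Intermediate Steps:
E(y) = 1 (E(y) = (-3 + y)/(-3 + y) = 1)
Z(w, C) = -12 (Z(w, C) = 3*(-4) = -12)
(Z(0, E(-4))*10)*9 = -12*10*9 = -120*9 = -1080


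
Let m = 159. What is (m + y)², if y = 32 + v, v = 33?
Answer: 50176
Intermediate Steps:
y = 65 (y = 32 + 33 = 65)
(m + y)² = (159 + 65)² = 224² = 50176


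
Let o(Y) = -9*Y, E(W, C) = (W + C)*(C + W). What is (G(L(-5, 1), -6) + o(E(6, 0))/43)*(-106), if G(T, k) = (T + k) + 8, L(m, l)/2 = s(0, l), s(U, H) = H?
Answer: 16112/43 ≈ 374.70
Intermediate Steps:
L(m, l) = 2*l
E(W, C) = (C + W)**2 (E(W, C) = (C + W)*(C + W) = (C + W)**2)
G(T, k) = 8 + T + k
(G(L(-5, 1), -6) + o(E(6, 0))/43)*(-106) = ((8 + 2*1 - 6) - 9*(0 + 6)**2/43)*(-106) = ((8 + 2 - 6) - 9*6**2*(1/43))*(-106) = (4 - 9*36*(1/43))*(-106) = (4 - 324*1/43)*(-106) = (4 - 324/43)*(-106) = -152/43*(-106) = 16112/43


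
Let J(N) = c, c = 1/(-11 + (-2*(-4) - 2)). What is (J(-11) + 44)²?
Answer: 47961/25 ≈ 1918.4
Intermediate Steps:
c = -⅕ (c = 1/(-11 + (8 - 2)) = 1/(-11 + 6) = 1/(-5) = -⅕ ≈ -0.20000)
J(N) = -⅕
(J(-11) + 44)² = (-⅕ + 44)² = (219/5)² = 47961/25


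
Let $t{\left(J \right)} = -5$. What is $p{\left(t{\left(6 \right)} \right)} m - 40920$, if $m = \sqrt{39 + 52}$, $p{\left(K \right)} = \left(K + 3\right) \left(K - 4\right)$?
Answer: $-40920 + 18 \sqrt{91} \approx -40748.0$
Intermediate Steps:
$p{\left(K \right)} = \left(-4 + K\right) \left(3 + K\right)$ ($p{\left(K \right)} = \left(3 + K\right) \left(-4 + K\right) = \left(-4 + K\right) \left(3 + K\right)$)
$m = \sqrt{91} \approx 9.5394$
$p{\left(t{\left(6 \right)} \right)} m - 40920 = \left(-12 + \left(-5\right)^{2} - -5\right) \sqrt{91} - 40920 = \left(-12 + 25 + 5\right) \sqrt{91} - 40920 = 18 \sqrt{91} - 40920 = -40920 + 18 \sqrt{91}$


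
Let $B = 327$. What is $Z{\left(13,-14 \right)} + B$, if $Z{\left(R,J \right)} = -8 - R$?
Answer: $306$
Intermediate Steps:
$Z{\left(13,-14 \right)} + B = \left(-8 - 13\right) + 327 = -21 + 327 = 306$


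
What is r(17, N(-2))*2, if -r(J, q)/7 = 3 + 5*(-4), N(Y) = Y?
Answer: 238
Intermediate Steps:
r(J, q) = 119 (r(J, q) = -7*(3 + 5*(-4)) = -7*(3 - 20) = -7*(-17) = 119)
r(17, N(-2))*2 = 119*2 = 238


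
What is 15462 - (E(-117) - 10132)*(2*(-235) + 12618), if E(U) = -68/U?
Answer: 14401756702/117 ≈ 1.2309e+8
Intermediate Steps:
15462 - (E(-117) - 10132)*(2*(-235) + 12618) = 15462 - (-68/(-117) - 10132)*(2*(-235) + 12618) = 15462 - (-68*(-1/117) - 10132)*(-470 + 12618) = 15462 - (68/117 - 10132)*12148 = 15462 - (-1185376)*12148/117 = 15462 - 1*(-14399947648/117) = 15462 + 14399947648/117 = 14401756702/117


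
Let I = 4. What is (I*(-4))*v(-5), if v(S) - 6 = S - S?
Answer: -96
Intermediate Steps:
v(S) = 6 (v(S) = 6 + (S - S) = 6 + 0 = 6)
(I*(-4))*v(-5) = (4*(-4))*6 = -16*6 = -96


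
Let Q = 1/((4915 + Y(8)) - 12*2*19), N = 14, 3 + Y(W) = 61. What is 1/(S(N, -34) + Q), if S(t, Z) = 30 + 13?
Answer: 4517/194232 ≈ 0.023256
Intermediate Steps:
Y(W) = 58 (Y(W) = -3 + 61 = 58)
S(t, Z) = 43
Q = 1/4517 (Q = 1/((4915 + 58) - 12*2*19) = 1/(4973 - 24*19) = 1/(4973 - 456) = 1/4517 ≈ 0.00022139)
1/(S(N, -34) + Q) = 1/(43 + 1/4517) = 1/(194232/4517) = 4517/194232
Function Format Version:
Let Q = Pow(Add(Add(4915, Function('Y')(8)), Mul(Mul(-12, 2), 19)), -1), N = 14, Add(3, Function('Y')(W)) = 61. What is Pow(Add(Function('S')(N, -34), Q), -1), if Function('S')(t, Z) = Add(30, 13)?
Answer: Rational(4517, 194232) ≈ 0.023256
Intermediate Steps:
Function('Y')(W) = 58 (Function('Y')(W) = Add(-3, 61) = 58)
Function('S')(t, Z) = 43
Q = Rational(1, 4517) (Q = Pow(Add(Add(4915, 58), Mul(Mul(-12, 2), 19)), -1) = Pow(Add(4973, Mul(-24, 19)), -1) = Pow(Add(4973, -456), -1) = Pow(4517, -1) = Rational(1, 4517) ≈ 0.00022139)
Pow(Add(Function('S')(N, -34), Q), -1) = Pow(Add(43, Rational(1, 4517)), -1) = Pow(Rational(194232, 4517), -1) = Rational(4517, 194232)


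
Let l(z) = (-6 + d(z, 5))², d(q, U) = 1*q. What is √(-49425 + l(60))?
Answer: I*√46509 ≈ 215.66*I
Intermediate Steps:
d(q, U) = q
l(z) = (-6 + z)²
√(-49425 + l(60)) = √(-49425 + (-6 + 60)²) = √(-49425 + 54²) = √(-49425 + 2916) = √(-46509) = I*√46509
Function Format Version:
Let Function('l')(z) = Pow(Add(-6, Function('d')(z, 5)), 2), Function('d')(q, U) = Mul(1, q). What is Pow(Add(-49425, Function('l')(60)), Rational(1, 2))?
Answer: Mul(I, Pow(46509, Rational(1, 2))) ≈ Mul(215.66, I)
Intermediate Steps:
Function('d')(q, U) = q
Function('l')(z) = Pow(Add(-6, z), 2)
Pow(Add(-49425, Function('l')(60)), Rational(1, 2)) = Pow(Add(-49425, Pow(Add(-6, 60), 2)), Rational(1, 2)) = Pow(Add(-49425, Pow(54, 2)), Rational(1, 2)) = Pow(Add(-49425, 2916), Rational(1, 2)) = Pow(-46509, Rational(1, 2)) = Mul(I, Pow(46509, Rational(1, 2)))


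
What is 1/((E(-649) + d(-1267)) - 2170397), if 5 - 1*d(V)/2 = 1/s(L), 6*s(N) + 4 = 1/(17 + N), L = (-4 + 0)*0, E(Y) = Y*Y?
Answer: -67/117195258 ≈ -5.7170e-7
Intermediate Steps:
E(Y) = Y²
L = 0 (L = -4*0 = 0)
s(N) = -⅔ + 1/(6*(17 + N))
d(V) = 874/67 (d(V) = 10 - 2*6*(17 + 0)/(-67 - 4*0) = 10 - 2*102/(-67 + 0) = 10 - 2/((⅙)*(1/17)*(-67)) = 10 - 2/(-67/102) = 10 - 2*(-102/67) = 10 + 204/67 = 874/67)
1/((E(-649) + d(-1267)) - 2170397) = 1/(((-649)² + 874/67) - 2170397) = 1/((421201 + 874/67) - 2170397) = 1/(28221341/67 - 2170397) = 1/(-117195258/67) = -67/117195258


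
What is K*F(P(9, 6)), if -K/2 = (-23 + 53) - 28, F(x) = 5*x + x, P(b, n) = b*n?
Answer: -1296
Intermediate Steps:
F(x) = 6*x
K = -4 (K = -2*((-23 + 53) - 28) = -2*(30 - 28) = -2*2 = -4)
K*F(P(9, 6)) = -24*9*6 = -24*54 = -4*324 = -1296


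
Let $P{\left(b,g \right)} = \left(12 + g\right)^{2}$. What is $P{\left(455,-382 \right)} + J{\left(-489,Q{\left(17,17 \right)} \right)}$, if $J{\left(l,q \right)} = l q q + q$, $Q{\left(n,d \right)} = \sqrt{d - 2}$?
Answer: $129565 + \sqrt{15} \approx 1.2957 \cdot 10^{5}$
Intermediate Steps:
$Q{\left(n,d \right)} = \sqrt{-2 + d}$
$J{\left(l,q \right)} = q + l q^{2}$ ($J{\left(l,q \right)} = l q^{2} + q = q + l q^{2}$)
$P{\left(455,-382 \right)} + J{\left(-489,Q{\left(17,17 \right)} \right)} = \left(12 - 382\right)^{2} + \sqrt{-2 + 17} \left(1 - 489 \sqrt{-2 + 17}\right) = \left(-370\right)^{2} + \sqrt{15} \left(1 - 489 \sqrt{15}\right) = 136900 + \sqrt{15} \left(1 - 489 \sqrt{15}\right)$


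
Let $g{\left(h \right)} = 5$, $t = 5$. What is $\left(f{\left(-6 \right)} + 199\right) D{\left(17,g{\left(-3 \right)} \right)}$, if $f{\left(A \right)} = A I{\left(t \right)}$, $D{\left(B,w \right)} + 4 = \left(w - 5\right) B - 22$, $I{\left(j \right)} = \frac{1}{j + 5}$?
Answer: $- \frac{25792}{5} \approx -5158.4$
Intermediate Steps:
$I{\left(j \right)} = \frac{1}{5 + j}$
$D{\left(B,w \right)} = -26 + B \left(-5 + w\right)$ ($D{\left(B,w \right)} = -4 + \left(\left(w - 5\right) B - 22\right) = -4 + \left(\left(-5 + w\right) B - 22\right) = -4 + \left(B \left(-5 + w\right) - 22\right) = -4 + \left(-22 + B \left(-5 + w\right)\right) = -26 + B \left(-5 + w\right)$)
$f{\left(A \right)} = \frac{A}{10}$ ($f{\left(A \right)} = \frac{A}{5 + 5} = \frac{A}{10}$)
$\left(f{\left(-6 \right)} + 199\right) D{\left(17,g{\left(-3 \right)} \right)} = \left(\frac{1}{10} \left(-6\right) + 199\right) \left(-26 - 85 + 17 \cdot 5\right) = \left(- \frac{3}{5} + 199\right) \left(-26 - 85 + 85\right) = \frac{992}{5} \left(-26\right) = - \frac{25792}{5}$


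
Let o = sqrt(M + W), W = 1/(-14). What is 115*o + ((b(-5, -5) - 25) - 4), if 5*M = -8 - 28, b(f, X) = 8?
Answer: -21 + 23*I*sqrt(35630)/14 ≈ -21.0 + 310.1*I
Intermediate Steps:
W = -1/14 ≈ -0.071429
M = -36/5 (M = (-8 - 28)/5 = (1/5)*(-36) = -36/5 ≈ -7.2000)
o = I*sqrt(35630)/70 (o = sqrt(-36/5 - 1/14) = sqrt(-509/70) = I*sqrt(35630)/70 ≈ 2.6966*I)
115*o + ((b(-5, -5) - 25) - 4) = 115*(I*sqrt(35630)/70) + ((8 - 25) - 4) = 23*I*sqrt(35630)/14 + (-17 - 4) = 23*I*sqrt(35630)/14 - 21 = -21 + 23*I*sqrt(35630)/14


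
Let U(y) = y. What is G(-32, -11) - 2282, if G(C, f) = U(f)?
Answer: -2293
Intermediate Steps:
G(C, f) = f
G(-32, -11) - 2282 = -11 - 2282 = -2293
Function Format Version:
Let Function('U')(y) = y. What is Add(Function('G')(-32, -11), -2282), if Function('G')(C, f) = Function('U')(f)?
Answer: -2293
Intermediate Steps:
Function('G')(C, f) = f
Add(Function('G')(-32, -11), -2282) = Add(-11, -2282) = -2293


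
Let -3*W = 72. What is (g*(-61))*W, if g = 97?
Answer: 142008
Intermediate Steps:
W = -24 (W = -⅓*72 = -24)
(g*(-61))*W = (97*(-61))*(-24) = -5917*(-24) = 142008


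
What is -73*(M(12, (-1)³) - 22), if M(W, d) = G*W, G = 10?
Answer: -7154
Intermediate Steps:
M(W, d) = 10*W
-73*(M(12, (-1)³) - 22) = -73*(10*12 - 22) = -73*(120 - 22) = -73*98 = -7154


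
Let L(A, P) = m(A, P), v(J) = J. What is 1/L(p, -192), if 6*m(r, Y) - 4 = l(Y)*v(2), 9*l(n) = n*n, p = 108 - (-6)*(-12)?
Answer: 1/1366 ≈ 0.00073206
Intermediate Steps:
p = 36 (p = 108 - 1*72 = 108 - 72 = 36)
l(n) = n**2/9 (l(n) = (n*n)/9 = n**2/9)
m(r, Y) = 2/3 + Y**2/27 (m(r, Y) = 2/3 + ((Y**2/9)*2)/6 = 2/3 + (2*Y**2/9)/6 = 2/3 + Y**2/27)
L(A, P) = 2/3 + P**2/27
1/L(p, -192) = 1/(2/3 + (1/27)*(-192)**2) = 1/(2/3 + (1/27)*36864) = 1/(2/3 + 4096/3) = 1/1366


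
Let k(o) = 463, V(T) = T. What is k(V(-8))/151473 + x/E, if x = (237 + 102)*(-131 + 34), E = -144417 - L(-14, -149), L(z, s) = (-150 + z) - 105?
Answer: 5047627183/21834530004 ≈ 0.23118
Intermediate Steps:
L(z, s) = -255 + z
E = -144148 (E = -144417 - (-255 - 14) = -144417 - 1*(-269) = -144417 + 269 = -144148)
x = -32883 (x = 339*(-97) = -32883)
k(V(-8))/151473 + x/E = 463/151473 - 32883/(-144148) = 463*(1/151473) - 32883*(-1/144148) = 463/151473 + 32883/144148 = 5047627183/21834530004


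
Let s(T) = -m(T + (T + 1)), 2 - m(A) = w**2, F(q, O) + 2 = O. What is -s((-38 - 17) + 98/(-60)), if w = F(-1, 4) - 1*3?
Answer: 1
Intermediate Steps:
F(q, O) = -2 + O
w = -1 (w = (-2 + 4) - 1*3 = 2 - 3 = -1)
m(A) = 1 (m(A) = 2 - 1*(-1)**2 = 2 - 1*1 = 2 - 1 = 1)
s(T) = -1 (s(T) = -1*1 = -1)
-s((-38 - 17) + 98/(-60)) = -1*(-1) = 1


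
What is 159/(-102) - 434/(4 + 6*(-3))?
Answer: 1001/34 ≈ 29.441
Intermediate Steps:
159/(-102) - 434/(4 + 6*(-3)) = 159*(-1/102) - 434/(4 - 18) = -53/34 - 434/(-14) = -53/34 - 434*(-1/14) = -53/34 + 31 = 1001/34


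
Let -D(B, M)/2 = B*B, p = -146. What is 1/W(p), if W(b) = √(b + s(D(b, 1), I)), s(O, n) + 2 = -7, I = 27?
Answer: -I*√155/155 ≈ -0.080322*I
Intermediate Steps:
D(B, M) = -2*B² (D(B, M) = -2*B*B = -2*B²)
s(O, n) = -9 (s(O, n) = -2 - 7 = -9)
W(b) = √(-9 + b) (W(b) = √(b - 9) = √(-9 + b))
1/W(p) = 1/(√(-9 - 146)) = 1/(√(-155)) = 1/(I*√155) = -I*√155/155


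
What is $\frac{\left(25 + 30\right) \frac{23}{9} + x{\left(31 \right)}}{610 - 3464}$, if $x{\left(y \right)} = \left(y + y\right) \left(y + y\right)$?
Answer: $- \frac{35861}{25686} \approx -1.3961$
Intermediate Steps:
$x{\left(y \right)} = 4 y^{2}$ ($x{\left(y \right)} = 2 y 2 y = 4 y^{2}$)
$\frac{\left(25 + 30\right) \frac{23}{9} + x{\left(31 \right)}}{610 - 3464} = \frac{\left(25 + 30\right) \frac{23}{9} + 4 \cdot 31^{2}}{610 - 3464} = \frac{55 \cdot 23 \cdot \frac{1}{9} + 4 \cdot 961}{-2854} = \left(55 \cdot \frac{23}{9} + 3844\right) \left(- \frac{1}{2854}\right) = \left(\frac{1265}{9} + 3844\right) \left(- \frac{1}{2854}\right) = \frac{35861}{9} \left(- \frac{1}{2854}\right) = - \frac{35861}{25686}$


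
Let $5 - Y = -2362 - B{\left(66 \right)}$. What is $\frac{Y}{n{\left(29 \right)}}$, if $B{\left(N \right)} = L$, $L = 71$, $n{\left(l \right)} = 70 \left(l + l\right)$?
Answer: $\frac{1219}{2030} \approx 0.60049$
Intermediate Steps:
$n{\left(l \right)} = 140 l$ ($n{\left(l \right)} = 70 \cdot 2 l = 140 l$)
$B{\left(N \right)} = 71$
$Y = 2438$ ($Y = 5 - \left(-2362 - 71\right) = 5 - -2433 = 5 + 2433 = 2438$)
$\frac{Y}{n{\left(29 \right)}} = \frac{2438}{140 \cdot 29} = \frac{2438}{4060} = 2438 \cdot \frac{1}{4060} = \frac{1219}{2030}$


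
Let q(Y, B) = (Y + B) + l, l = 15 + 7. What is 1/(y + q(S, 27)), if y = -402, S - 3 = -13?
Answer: -1/363 ≈ -0.0027548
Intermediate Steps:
S = -10 (S = 3 - 13 = -10)
l = 22
q(Y, B) = 22 + B + Y (q(Y, B) = (Y + B) + 22 = (B + Y) + 22 = 22 + B + Y)
1/(y + q(S, 27)) = 1/(-402 + (22 + 27 - 10)) = 1/(-402 + 39) = 1/(-363) = -1/363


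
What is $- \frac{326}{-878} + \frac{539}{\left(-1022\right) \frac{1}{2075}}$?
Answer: $- \frac{70117427}{64094} \approx -1094.0$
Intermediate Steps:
$- \frac{326}{-878} + \frac{539}{\left(-1022\right) \frac{1}{2075}} = \left(-326\right) \left(- \frac{1}{878}\right) + \frac{539}{\left(-1022\right) \frac{1}{2075}} = \frac{163}{439} + \frac{539}{- \frac{1022}{2075}} = \frac{163}{439} + 539 \left(- \frac{2075}{1022}\right) = \frac{163}{439} - \frac{159775}{146} = - \frac{70117427}{64094}$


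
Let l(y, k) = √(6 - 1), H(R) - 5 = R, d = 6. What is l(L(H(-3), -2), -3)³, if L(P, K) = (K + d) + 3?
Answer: 5*√5 ≈ 11.180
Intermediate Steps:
H(R) = 5 + R
L(P, K) = 9 + K (L(P, K) = (K + 6) + 3 = (6 + K) + 3 = 9 + K)
l(y, k) = √5
l(L(H(-3), -2), -3)³ = (√5)³ = 5*√5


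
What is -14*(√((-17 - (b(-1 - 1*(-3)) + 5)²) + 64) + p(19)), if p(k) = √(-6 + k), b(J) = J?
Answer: -14*√13 - 14*I*√2 ≈ -50.478 - 19.799*I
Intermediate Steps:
-14*(√((-17 - (b(-1 - 1*(-3)) + 5)²) + 64) + p(19)) = -14*(√((-17 - ((-1 - 1*(-3)) + 5)²) + 64) + √(-6 + 19)) = -14*(√((-17 - ((-1 + 3) + 5)²) + 64) + √13) = -14*(√((-17 - (2 + 5)²) + 64) + √13) = -14*(√((-17 - 1*7²) + 64) + √13) = -14*(√((-17 - 1*49) + 64) + √13) = -14*(√((-17 - 49) + 64) + √13) = -14*(√(-66 + 64) + √13) = -14*(√(-2) + √13) = -14*(I*√2 + √13) = -14*(√13 + I*√2) = -14*√13 - 14*I*√2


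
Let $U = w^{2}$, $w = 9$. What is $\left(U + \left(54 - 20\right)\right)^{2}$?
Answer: $13225$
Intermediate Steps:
$U = 81$ ($U = 9^{2} = 81$)
$\left(U + \left(54 - 20\right)\right)^{2} = \left(81 + \left(54 - 20\right)\right)^{2} = \left(81 + 34\right)^{2} = 115^{2} = 13225$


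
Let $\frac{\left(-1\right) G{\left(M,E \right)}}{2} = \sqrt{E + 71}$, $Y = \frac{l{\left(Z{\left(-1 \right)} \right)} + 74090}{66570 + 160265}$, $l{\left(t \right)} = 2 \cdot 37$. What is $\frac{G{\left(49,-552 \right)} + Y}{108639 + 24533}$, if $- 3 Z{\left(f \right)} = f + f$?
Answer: $\frac{18541}{7552017655} - \frac{i \sqrt{481}}{66586} \approx 2.4551 \cdot 10^{-6} - 0.00032937 i$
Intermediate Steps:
$Z{\left(f \right)} = - \frac{2 f}{3}$ ($Z{\left(f \right)} = - \frac{f + f}{3} = - \frac{2 f}{3}$)
$l{\left(t \right)} = 74$
$Y = \frac{74164}{226835}$ ($Y = \frac{74 + 74090}{66570 + 160265} = \frac{74164}{226835} \approx 0.32695$)
$G{\left(M,E \right)} = - 2 \sqrt{71 + E}$ ($G{\left(M,E \right)} = - 2 \sqrt{E + 71} = - 2 \sqrt{71 + E}$)
$\frac{G{\left(49,-552 \right)} + Y}{108639 + 24533} = \frac{- 2 \sqrt{71 - 552} + \frac{74164}{226835}}{108639 + 24533} = \frac{- 2 \sqrt{-481} + \frac{74164}{226835}}{133172} = \left(- 2 i \sqrt{481} + \frac{74164}{226835}\right) \frac{1}{133172} = \left(\frac{74164}{226835} - 2 i \sqrt{481}\right) \frac{1}{133172} = \frac{18541}{7552017655} - \frac{i \sqrt{481}}{66586}$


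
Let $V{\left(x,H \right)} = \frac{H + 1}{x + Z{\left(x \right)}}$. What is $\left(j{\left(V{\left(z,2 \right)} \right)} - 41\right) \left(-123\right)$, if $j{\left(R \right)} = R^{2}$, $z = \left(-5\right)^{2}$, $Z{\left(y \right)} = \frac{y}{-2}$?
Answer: $\frac{3147447}{625} \approx 5035.9$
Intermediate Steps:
$Z{\left(y \right)} = - \frac{y}{2}$ ($Z{\left(y \right)} = y \left(- \frac{1}{2}\right) = - \frac{y}{2}$)
$z = 25$
$V{\left(x,H \right)} = \frac{2 \left(1 + H\right)}{x}$ ($V{\left(x,H \right)} = \frac{H + 1}{x - \frac{x}{2}} = \frac{1 + H}{\frac{1}{2} x} = \left(1 + H\right) \frac{2}{x} = \frac{2 \left(1 + H\right)}{x}$)
$\left(j{\left(V{\left(z,2 \right)} \right)} - 41\right) \left(-123\right) = \left(\left(\frac{2 \left(1 + 2\right)}{25}\right)^{2} - 41\right) \left(-123\right) = \left(\left(2 \cdot \frac{1}{25} \cdot 3\right)^{2} - 41\right) \left(-123\right) = \left(\left(\frac{6}{25}\right)^{2} - 41\right) \left(-123\right) = \left(\frac{36}{625} - 41\right) \left(-123\right) = \left(- \frac{25589}{625}\right) \left(-123\right) = \frac{3147447}{625}$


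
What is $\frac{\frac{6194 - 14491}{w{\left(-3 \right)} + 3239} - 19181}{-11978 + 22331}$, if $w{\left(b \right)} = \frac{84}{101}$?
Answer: $- \frac{17583480}{9489467} \approx -1.8529$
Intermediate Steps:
$w{\left(b \right)} = \frac{84}{101}$ ($w{\left(b \right)} = 84 \cdot \frac{1}{101} = \frac{84}{101}$)
$\frac{\frac{6194 - 14491}{w{\left(-3 \right)} + 3239} - 19181}{-11978 + 22331} = \frac{\frac{6194 - 14491}{\frac{84}{101} + 3239} - 19181}{-11978 + 22331} = \frac{- \frac{8297}{\frac{327223}{101}} - 19181}{10353} = \left(\left(-8297\right) \frac{101}{327223} - 19181\right) \frac{1}{10353} = \left(- \frac{837997}{327223} - 19181\right) \frac{1}{10353} = \left(- \frac{6277302360}{327223}\right) \frac{1}{10353} = - \frac{17583480}{9489467}$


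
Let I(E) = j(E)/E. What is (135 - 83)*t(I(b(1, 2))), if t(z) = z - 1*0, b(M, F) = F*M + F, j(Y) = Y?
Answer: 52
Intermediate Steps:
b(M, F) = F + F*M
I(E) = 1 (I(E) = E/E = 1)
t(z) = z (t(z) = z + 0 = z)
(135 - 83)*t(I(b(1, 2))) = (135 - 83)*1 = 52*1 = 52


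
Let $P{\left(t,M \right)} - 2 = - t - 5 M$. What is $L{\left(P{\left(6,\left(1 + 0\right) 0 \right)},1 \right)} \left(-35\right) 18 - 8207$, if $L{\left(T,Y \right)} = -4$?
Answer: $-5687$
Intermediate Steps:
$P{\left(t,M \right)} = 2 - t - 5 M$ ($P{\left(t,M \right)} = 2 - \left(t + 5 M\right) = 2 - t - 5 M$)
$L{\left(P{\left(6,\left(1 + 0\right) 0 \right)},1 \right)} \left(-35\right) 18 - 8207 = \left(-4\right) \left(-35\right) 18 - 8207 = 140 \cdot 18 - 8207 = 2520 - 8207 = -5687$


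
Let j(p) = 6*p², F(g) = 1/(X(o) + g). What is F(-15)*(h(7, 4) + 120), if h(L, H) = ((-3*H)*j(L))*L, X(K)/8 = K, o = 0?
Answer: 8192/5 ≈ 1638.4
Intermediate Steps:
X(K) = 8*K
F(g) = 1/g (F(g) = 1/(8*0 + g) = 1/(0 + g) = 1/g)
h(L, H) = -18*H*L³ (h(L, H) = ((-3*H)*(6*L²))*L = (-18*H*L²)*L = -18*H*L³)
F(-15)*(h(7, 4) + 120) = (-18*4*7³ + 120)/(-15) = -(-18*4*343 + 120)/15 = -(-24696 + 120)/15 = -1/15*(-24576) = 8192/5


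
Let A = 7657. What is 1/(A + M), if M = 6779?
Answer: 1/14436 ≈ 6.9271e-5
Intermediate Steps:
1/(A + M) = 1/(7657 + 6779) = 1/14436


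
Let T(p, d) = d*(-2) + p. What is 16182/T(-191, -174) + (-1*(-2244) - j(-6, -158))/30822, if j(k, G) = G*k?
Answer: 83160846/806509 ≈ 103.11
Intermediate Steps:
T(p, d) = p - 2*d (T(p, d) = -2*d + p = p - 2*d)
16182/T(-191, -174) + (-1*(-2244) - j(-6, -158))/30822 = 16182/(-191 - 2*(-174)) + (-1*(-2244) - (-158)*(-6))/30822 = 16182/(-191 + 348) + (2244 - 1*948)*(1/30822) = 16182/157 + (2244 - 948)*(1/30822) = 16182*(1/157) + 1296*(1/30822) = 16182/157 + 216/5137 = 83160846/806509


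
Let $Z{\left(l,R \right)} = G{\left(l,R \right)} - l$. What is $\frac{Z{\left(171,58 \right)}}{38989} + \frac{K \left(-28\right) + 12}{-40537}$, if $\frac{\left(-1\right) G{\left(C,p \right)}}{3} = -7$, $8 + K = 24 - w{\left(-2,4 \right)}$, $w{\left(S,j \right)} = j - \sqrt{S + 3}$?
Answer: $\frac{7643578}{1580497093} \approx 0.0048362$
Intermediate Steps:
$w{\left(S,j \right)} = j - \sqrt{3 + S}$
$K = 13$ ($K = -8 + \left(24 - \left(4 - \sqrt{3 - 2}\right)\right) = -8 + \left(24 - \left(4 - \sqrt{1}\right)\right) = -8 + \left(24 - \left(4 - 1\right)\right) = -8 + \left(24 - 3\right) = -8 + 21 = 13$)
$G{\left(C,p \right)} = 21$ ($G{\left(C,p \right)} = \left(-3\right) \left(-7\right) = 21$)
$Z{\left(l,R \right)} = 21 - l$
$\frac{Z{\left(171,58 \right)}}{38989} + \frac{K \left(-28\right) + 12}{-40537} = \frac{21 - 171}{38989} + \frac{13 \left(-28\right) + 12}{-40537} = \left(21 - 171\right) \frac{1}{38989} + \left(-364 + 12\right) \left(- \frac{1}{40537}\right) = \left(-150\right) \frac{1}{38989} - - \frac{352}{40537} = - \frac{150}{38989} + \frac{352}{40537} = \frac{7643578}{1580497093}$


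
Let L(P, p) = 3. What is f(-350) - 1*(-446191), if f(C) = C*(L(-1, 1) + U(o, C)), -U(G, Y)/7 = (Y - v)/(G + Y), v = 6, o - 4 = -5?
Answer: 157116691/351 ≈ 4.4763e+5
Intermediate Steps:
o = -1 (o = 4 - 5 = -1)
U(G, Y) = -7*(-6 + Y)/(G + Y) (U(G, Y) = -7*(Y - 1*6)/(G + Y) = -7*(Y - 6)/(G + Y) = -7*(-6 + Y)/(G + Y))
f(C) = C*(3 + 7*(6 - C)/(-1 + C))
f(-350) - 1*(-446191) = -350*(39 - 4*(-350))/(-1 - 350) - 1*(-446191) = -350*(39 + 1400)/(-351) + 446191 = -350*(-1/351)*1439 + 446191 = 503650/351 + 446191 = 157116691/351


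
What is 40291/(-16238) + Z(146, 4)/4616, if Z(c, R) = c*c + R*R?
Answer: 10025360/4684663 ≈ 2.1400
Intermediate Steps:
Z(c, R) = R² + c² (Z(c, R) = c² + R² = R² + c²)
40291/(-16238) + Z(146, 4)/4616 = 40291/(-16238) + (4² + 146²)/4616 = 40291*(-1/16238) + (16 + 21316)*(1/4616) = -40291/16238 + 21332*(1/4616) = -40291/16238 + 5333/1154 = 10025360/4684663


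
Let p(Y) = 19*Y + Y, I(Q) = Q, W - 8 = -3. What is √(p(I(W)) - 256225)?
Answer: 5*I*√10245 ≈ 506.09*I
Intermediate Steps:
W = 5 (W = 8 - 3 = 5)
p(Y) = 20*Y
√(p(I(W)) - 256225) = √(20*5 - 256225) = √(100 - 256225) = √(-256125) = 5*I*√10245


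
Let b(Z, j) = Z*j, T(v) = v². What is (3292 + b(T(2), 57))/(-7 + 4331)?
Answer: 880/1081 ≈ 0.81406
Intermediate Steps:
(3292 + b(T(2), 57))/(-7 + 4331) = (3292 + 2²*57)/(-7 + 4331) = (3292 + 4*57)/4324 = (3292 + 228)*(1/4324) = 3520*(1/4324) = 880/1081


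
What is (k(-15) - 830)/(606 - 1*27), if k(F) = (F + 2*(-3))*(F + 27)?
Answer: -1082/579 ≈ -1.8687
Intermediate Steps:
k(F) = (-6 + F)*(27 + F) (k(F) = (F - 6)*(27 + F) = (-6 + F)*(27 + F))
(k(-15) - 830)/(606 - 1*27) = ((-162 + (-15)² + 21*(-15)) - 830)/(606 - 1*27) = ((-162 + 225 - 315) - 830)/(606 - 27) = (-252 - 830)/579 = (1/579)*(-1082) = -1082/579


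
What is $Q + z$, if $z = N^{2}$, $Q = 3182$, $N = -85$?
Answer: $10407$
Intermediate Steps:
$z = 7225$ ($z = \left(-85\right)^{2} = 7225$)
$Q + z = 3182 + 7225 = 10407$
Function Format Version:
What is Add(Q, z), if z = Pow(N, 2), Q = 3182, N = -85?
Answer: 10407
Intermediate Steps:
z = 7225 (z = Pow(-85, 2) = 7225)
Add(Q, z) = Add(3182, 7225) = 10407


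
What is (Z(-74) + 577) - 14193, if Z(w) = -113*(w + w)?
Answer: 3108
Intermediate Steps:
Z(w) = -226*w
(Z(-74) + 577) - 14193 = (-226*(-74) + 577) - 14193 = (16724 + 577) - 14193 = 17301 - 14193 = 3108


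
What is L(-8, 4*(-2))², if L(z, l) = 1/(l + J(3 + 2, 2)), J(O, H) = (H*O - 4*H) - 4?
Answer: 1/100 ≈ 0.010000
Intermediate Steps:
J(O, H) = -4 - 4*H + H*O (J(O, H) = (-4*H + H*O) - 4 = -4 - 4*H + H*O)
L(z, l) = 1/(-2 + l) (L(z, l) = 1/(l + (-4 - 4*2 + 2*(3 + 2))) = 1/(l + (-4 - 8 + 2*5)) = 1/(l + (-4 - 8 + 10)) = 1/(l - 2) = 1/(-2 + l))
L(-8, 4*(-2))² = (1/(-2 + 4*(-2)))² = (1/(-2 - 8))² = (1/(-10))² = (-⅒)² = 1/100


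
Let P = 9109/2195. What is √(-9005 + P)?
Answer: I*√43366320870/2195 ≈ 94.873*I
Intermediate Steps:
P = 9109/2195 (P = 9109*(1/2195) = 9109/2195 ≈ 4.1499)
√(-9005 + P) = √(-9005 + 9109/2195) = √(-19756866/2195) = I*√43366320870/2195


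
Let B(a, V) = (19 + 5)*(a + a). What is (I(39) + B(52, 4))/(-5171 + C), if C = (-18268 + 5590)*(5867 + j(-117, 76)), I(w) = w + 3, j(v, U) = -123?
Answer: -2538/72827603 ≈ -3.4849e-5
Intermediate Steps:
B(a, V) = 48*a (B(a, V) = 24*(2*a) = 48*a)
I(w) = 3 + w
C = -72822432 (C = (-18268 + 5590)*(5867 - 123) = -12678*5744 = -72822432)
(I(39) + B(52, 4))/(-5171 + C) = ((3 + 39) + 48*52)/(-5171 - 72822432) = (42 + 2496)/(-72827603) = 2538*(-1/72827603) = -2538/72827603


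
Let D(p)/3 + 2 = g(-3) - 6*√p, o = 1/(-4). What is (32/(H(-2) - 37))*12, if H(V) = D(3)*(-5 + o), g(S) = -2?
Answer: -39936/104459 + 145152*√3/104459 ≈ 2.0245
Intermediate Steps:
o = -¼ (o = 1*(-¼) = -¼ ≈ -0.25000)
D(p) = -12 - 18*√p (D(p) = -6 + 3*(-2 - 6*√p) = -6 + (-6 - 18*√p) = -12 - 18*√p)
H(V) = 63 + 189*√3/2 (H(V) = (-12 - 18*√3)*(-5 - ¼) = (-12 - 18*√3)*(-21/4) = 63 + 189*√3/2)
(32/(H(-2) - 37))*12 = (32/((63 + 189*√3/2) - 37))*12 = (32/(26 + 189*√3/2))*12 = 384/(26 + 189*√3/2)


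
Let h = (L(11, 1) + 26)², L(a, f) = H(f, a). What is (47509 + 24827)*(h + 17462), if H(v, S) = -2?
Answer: 1304796768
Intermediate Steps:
L(a, f) = -2
h = 576 (h = (-2 + 26)² = 24² = 576)
(47509 + 24827)*(h + 17462) = (47509 + 24827)*(576 + 17462) = 72336*18038 = 1304796768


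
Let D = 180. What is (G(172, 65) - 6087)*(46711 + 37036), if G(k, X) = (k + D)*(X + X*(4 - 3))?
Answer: 3322494731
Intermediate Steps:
G(k, X) = 2*X*(180 + k) (G(k, X) = (k + 180)*(X + X*(4 - 3)) = (180 + k)*(X + X*1) = (180 + k)*(X + X) = (180 + k)*(2*X) = 2*X*(180 + k))
(G(172, 65) - 6087)*(46711 + 37036) = (2*65*(180 + 172) - 6087)*(46711 + 37036) = (2*65*352 - 6087)*83747 = (45760 - 6087)*83747 = 39673*83747 = 3322494731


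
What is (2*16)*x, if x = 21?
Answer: 672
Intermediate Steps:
(2*16)*x = (2*16)*21 = 32*21 = 672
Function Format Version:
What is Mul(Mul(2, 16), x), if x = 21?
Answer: 672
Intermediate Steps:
Mul(Mul(2, 16), x) = Mul(Mul(2, 16), 21) = Mul(32, 21) = 672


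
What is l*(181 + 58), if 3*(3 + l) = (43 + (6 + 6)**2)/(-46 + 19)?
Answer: -102770/81 ≈ -1268.8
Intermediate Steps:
l = -430/81 (l = -3 + ((43 + (6 + 6)**2)/(-46 + 19))/3 = -3 + ((43 + 12**2)/(-27))/3 = -3 + ((43 + 144)*(-1/27))/3 = -3 + (187*(-1/27))/3 = -3 + (1/3)*(-187/27) = -3 - 187/81 = -430/81 ≈ -5.3086)
l*(181 + 58) = -430*(181 + 58)/81 = -430/81*239 = -102770/81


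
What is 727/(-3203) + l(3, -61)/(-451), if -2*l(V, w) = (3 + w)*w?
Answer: 5338230/1444553 ≈ 3.6954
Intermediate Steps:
l(V, w) = -w*(3 + w)/2 (l(V, w) = -(3 + w)*w/2 = -w*(3 + w)/2)
727/(-3203) + l(3, -61)/(-451) = 727/(-3203) - ½*(-61)*(3 - 61)/(-451) = 727*(-1/3203) - ½*(-61)*(-58)*(-1/451) = -727/3203 - 1769*(-1/451) = -727/3203 + 1769/451 = 5338230/1444553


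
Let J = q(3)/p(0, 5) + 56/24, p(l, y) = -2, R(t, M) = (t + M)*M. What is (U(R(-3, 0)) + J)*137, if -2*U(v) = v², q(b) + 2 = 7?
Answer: -137/6 ≈ -22.833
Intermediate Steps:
q(b) = 5 (q(b) = -2 + 7 = 5)
R(t, M) = M*(M + t) (R(t, M) = (M + t)*M = M*(M + t))
U(v) = -v²/2
J = -⅙ (J = 5/(-2) + 56/24 = 5*(-½) + 56*(1/24) = -5/2 + 7/3 = -⅙ ≈ -0.16667)
(U(R(-3, 0)) + J)*137 = (-(0*(0 - 3))²/2 - ⅙)*137 = (-(0*(-3))²/2 - ⅙)*137 = (-½*0² - ⅙)*137 = (-½*0 - ⅙)*137 = (0 - ⅙)*137 = -⅙*137 = -137/6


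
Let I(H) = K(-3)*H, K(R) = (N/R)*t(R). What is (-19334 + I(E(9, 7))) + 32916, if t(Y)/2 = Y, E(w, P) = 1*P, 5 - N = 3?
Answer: 13610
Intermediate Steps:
N = 2 (N = 5 - 1*3 = 5 - 3 = 2)
E(w, P) = P
t(Y) = 2*Y
K(R) = 4 (K(R) = (2/R)*(2*R) = 4)
I(H) = 4*H
(-19334 + I(E(9, 7))) + 32916 = (-19334 + 4*7) + 32916 = (-19334 + 28) + 32916 = -19306 + 32916 = 13610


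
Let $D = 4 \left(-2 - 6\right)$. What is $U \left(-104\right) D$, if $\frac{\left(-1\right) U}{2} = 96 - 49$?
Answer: $-312832$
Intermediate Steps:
$U = -94$ ($U = - 2 \left(96 - 49\right) = \left(-2\right) 47 = -94$)
$D = -32$ ($D = 4 \left(-8\right) = -32$)
$U \left(-104\right) D = \left(-94\right) \left(-104\right) \left(-32\right) = 9776 \left(-32\right) = -312832$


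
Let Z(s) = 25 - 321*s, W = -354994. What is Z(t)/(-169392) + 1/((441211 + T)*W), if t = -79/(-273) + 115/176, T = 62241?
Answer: 99338243095995439/60608851174617537792 ≈ 0.0016390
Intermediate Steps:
t = 45299/48048 (t = -79*(-1/273) + 115*(1/176) = 79/273 + 115/176 = 45299/48048 ≈ 0.94279)
Z(t)/(-169392) + 1/((441211 + T)*W) = (25 - 321*45299/48048)/(-169392) + 1/((441211 + 62241)*(-354994)) = (25 - 4846993/16016)*(-1/169392) - 1/354994/503452 = -4446593/16016*(-1/169392) + (1/503452)*(-1/354994) = 4446593/2712982272 - 1/178722439288 = 99338243095995439/60608851174617537792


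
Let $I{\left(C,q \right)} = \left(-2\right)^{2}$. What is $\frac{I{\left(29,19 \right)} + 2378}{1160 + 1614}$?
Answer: $\frac{1191}{1387} \approx 0.85869$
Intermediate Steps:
$I{\left(C,q \right)} = 4$
$\frac{I{\left(29,19 \right)} + 2378}{1160 + 1614} = \frac{4 + 2378}{1160 + 1614} = \frac{2382}{2774} = 2382 \cdot \frac{1}{2774} = \frac{1191}{1387}$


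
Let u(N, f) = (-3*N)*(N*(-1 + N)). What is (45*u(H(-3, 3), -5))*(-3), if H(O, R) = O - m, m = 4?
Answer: -158760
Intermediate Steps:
H(O, R) = -4 + O (H(O, R) = O - 1*4 = O - 4 = -4 + O)
u(N, f) = -3*N**2*(-1 + N)
(45*u(H(-3, 3), -5))*(-3) = (45*(3*(-4 - 3)**2*(1 - (-4 - 3))))*(-3) = (45*(3*(-7)**2*(1 - 1*(-7))))*(-3) = (45*(3*49*(1 + 7)))*(-3) = (45*(3*49*8))*(-3) = (45*1176)*(-3) = 52920*(-3) = -158760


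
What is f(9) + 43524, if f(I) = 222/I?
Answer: 130646/3 ≈ 43549.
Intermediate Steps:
f(9) + 43524 = 222/9 + 43524 = 222*(⅑) + 43524 = 74/3 + 43524 = 130646/3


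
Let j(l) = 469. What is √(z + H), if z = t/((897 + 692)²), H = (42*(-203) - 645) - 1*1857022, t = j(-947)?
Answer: 2*I*√1177997473821/1589 ≈ 1366.1*I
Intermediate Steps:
t = 469
H = -1866193 (H = (-8526 - 645) - 1857022 = -9171 - 1857022 = -1866193)
z = 67/360703 (z = 469/((897 + 692)²) = 469/(1589²) = 469/2524921 = 469*(1/2524921) = 67/360703 ≈ 0.00018575)
√(z + H) = √(67/360703 - 1866193) = √(-673141413612/360703) = 2*I*√1177997473821/1589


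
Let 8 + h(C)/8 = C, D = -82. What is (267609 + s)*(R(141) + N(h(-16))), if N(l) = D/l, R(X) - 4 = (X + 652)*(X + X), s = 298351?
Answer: 1518790518145/12 ≈ 1.2657e+11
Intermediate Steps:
h(C) = -64 + 8*C
R(X) = 4 + 2*X*(652 + X) (R(X) = 4 + (X + 652)*(X + X) = 4 + (652 + X)*(2*X) = 4 + 2*X*(652 + X))
N(l) = -82/l
(267609 + s)*(R(141) + N(h(-16))) = (267609 + 298351)*((4 + 2*141**2 + 1304*141) - 82/(-64 + 8*(-16))) = 565960*((4 + 2*19881 + 183864) - 82/(-64 - 128)) = 565960*((4 + 39762 + 183864) - 82/(-192)) = 565960*(223630 - 82*(-1/192)) = 565960*(223630 + 41/96) = 565960*(21468521/96) = 1518790518145/12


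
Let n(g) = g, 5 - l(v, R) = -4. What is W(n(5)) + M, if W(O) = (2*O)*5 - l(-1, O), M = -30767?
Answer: -30726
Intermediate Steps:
l(v, R) = 9 (l(v, R) = 5 - 1*(-4) = 5 + 4 = 9)
W(O) = -9 + 10*O (W(O) = (2*O)*5 - 1*9 = 10*O - 9 = -9 + 10*O)
W(n(5)) + M = (-9 + 10*5) - 30767 = (-9 + 50) - 30767 = 41 - 30767 = -30726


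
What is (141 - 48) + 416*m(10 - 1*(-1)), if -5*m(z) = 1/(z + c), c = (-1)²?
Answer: 1291/15 ≈ 86.067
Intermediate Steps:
c = 1
m(z) = -1/(5*(1 + z)) (m(z) = -1/(5*(z + 1)) = -1/(5*(1 + z)))
(141 - 48) + 416*m(10 - 1*(-1)) = (141 - 48) + 416*(-1/(5 + 5*(10 - 1*(-1)))) = 93 + 416*(-1/(5 + 5*(10 + 1))) = 93 + 416*(-1/(5 + 5*11)) = 93 + 416*(-1/(5 + 55)) = 93 + 416*(-1/60) = 93 - 104/15 = 1291/15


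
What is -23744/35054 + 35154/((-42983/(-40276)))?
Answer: 24815311813432/753363041 ≈ 32939.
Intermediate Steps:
-23744/35054 + 35154/((-42983/(-40276))) = -23744*1/35054 + 35154/((-42983*(-1/40276))) = -11872/17527 + 35154/(42983/40276) = -11872/17527 + 35154*(40276/42983) = -11872/17527 + 1415862504/42983 = 24815311813432/753363041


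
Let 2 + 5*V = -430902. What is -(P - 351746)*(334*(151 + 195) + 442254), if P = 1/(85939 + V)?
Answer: 237218195314742/1209 ≈ 1.9621e+11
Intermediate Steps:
V = -430904/5 (V = -⅖ + (⅕)*(-430902) = -⅖ - 430902/5 = -430904/5 ≈ -86181.)
P = -5/1209 (P = 1/(85939 - 430904/5) = 1/(-1209/5) = -5/1209 ≈ -0.0041356)
-(P - 351746)*(334*(151 + 195) + 442254) = -(-5/1209 - 351746)*(334*(151 + 195) + 442254) = -(-425260919)*(334*346 + 442254)/1209 = -(-425260919)*(115564 + 442254)/1209 = -(-425260919)*557818/1209 = -1*(-237218195314742/1209) = 237218195314742/1209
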